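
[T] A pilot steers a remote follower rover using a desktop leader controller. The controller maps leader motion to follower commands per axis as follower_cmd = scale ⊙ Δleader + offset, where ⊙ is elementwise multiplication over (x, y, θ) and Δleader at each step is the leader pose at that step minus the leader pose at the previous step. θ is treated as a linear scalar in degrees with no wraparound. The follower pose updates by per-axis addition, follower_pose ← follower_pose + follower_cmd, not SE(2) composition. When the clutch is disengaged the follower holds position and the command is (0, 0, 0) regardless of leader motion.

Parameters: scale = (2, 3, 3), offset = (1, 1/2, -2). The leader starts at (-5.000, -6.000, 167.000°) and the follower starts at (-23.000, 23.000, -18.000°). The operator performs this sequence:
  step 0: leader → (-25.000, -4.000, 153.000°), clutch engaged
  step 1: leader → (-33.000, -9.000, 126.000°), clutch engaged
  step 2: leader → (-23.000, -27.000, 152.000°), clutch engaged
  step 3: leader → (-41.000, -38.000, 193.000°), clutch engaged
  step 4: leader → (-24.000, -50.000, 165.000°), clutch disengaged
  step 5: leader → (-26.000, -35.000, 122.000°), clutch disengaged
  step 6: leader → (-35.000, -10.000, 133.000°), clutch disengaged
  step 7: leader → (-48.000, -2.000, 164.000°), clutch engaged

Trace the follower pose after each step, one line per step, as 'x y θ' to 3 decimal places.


step 0: Δleader=(-20.000, 2.000, -14.000°), engaged; cmd=(-39.000, 6.500, -44.000°) → follower=(-62.000, 29.500, -62.000°)
step 1: Δleader=(-8.000, -5.000, -27.000°), engaged; cmd=(-15.000, -14.500, -83.000°) → follower=(-77.000, 15.000, -145.000°)
step 2: Δleader=(10.000, -18.000, 26.000°), engaged; cmd=(21.000, -53.500, 76.000°) → follower=(-56.000, -38.500, -69.000°)
step 3: Δleader=(-18.000, -11.000, 41.000°), engaged; cmd=(-35.000, -32.500, 121.000°) → follower=(-91.000, -71.000, 52.000°)
step 4: Δleader=(17.000, -12.000, -28.000°), disengaged; cmd=(0,0,0) → follower holds at (-91.000, -71.000, 52.000°)
step 5: Δleader=(-2.000, 15.000, -43.000°), disengaged; cmd=(0,0,0) → follower holds at (-91.000, -71.000, 52.000°)
step 6: Δleader=(-9.000, 25.000, 11.000°), disengaged; cmd=(0,0,0) → follower holds at (-91.000, -71.000, 52.000°)
step 7: Δleader=(-13.000, 8.000, 31.000°), engaged; cmd=(-25.000, 24.500, 91.000°) → follower=(-116.000, -46.500, 143.000°)

-62.000 29.500 -62.000
-77.000 15.000 -145.000
-56.000 -38.500 -69.000
-91.000 -71.000 52.000
-91.000 -71.000 52.000
-91.000 -71.000 52.000
-91.000 -71.000 52.000
-116.000 -46.500 143.000


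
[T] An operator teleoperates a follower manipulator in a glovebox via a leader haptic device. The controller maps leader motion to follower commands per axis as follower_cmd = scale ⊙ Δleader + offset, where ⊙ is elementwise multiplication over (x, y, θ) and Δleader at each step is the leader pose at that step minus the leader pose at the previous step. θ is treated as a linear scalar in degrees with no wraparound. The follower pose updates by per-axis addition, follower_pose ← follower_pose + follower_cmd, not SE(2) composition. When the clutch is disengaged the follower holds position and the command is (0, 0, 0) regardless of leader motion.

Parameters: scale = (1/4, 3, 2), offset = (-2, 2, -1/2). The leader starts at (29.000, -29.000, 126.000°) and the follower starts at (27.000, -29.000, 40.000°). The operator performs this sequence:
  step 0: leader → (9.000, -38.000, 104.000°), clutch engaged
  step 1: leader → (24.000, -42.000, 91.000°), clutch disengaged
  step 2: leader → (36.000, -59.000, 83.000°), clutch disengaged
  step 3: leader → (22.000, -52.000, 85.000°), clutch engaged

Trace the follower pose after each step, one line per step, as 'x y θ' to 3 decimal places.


step 0: Δleader=(-20.000, -9.000, -22.000°), engaged; cmd=(-7.000, -25.000, -44.500°) → follower=(20.000, -54.000, -4.500°)
step 1: Δleader=(15.000, -4.000, -13.000°), disengaged; cmd=(0,0,0) → follower holds at (20.000, -54.000, -4.500°)
step 2: Δleader=(12.000, -17.000, -8.000°), disengaged; cmd=(0,0,0) → follower holds at (20.000, -54.000, -4.500°)
step 3: Δleader=(-14.000, 7.000, 2.000°), engaged; cmd=(-5.500, 23.000, 3.500°) → follower=(14.500, -31.000, -1.000°)

20.000 -54.000 -4.500
20.000 -54.000 -4.500
20.000 -54.000 -4.500
14.500 -31.000 -1.000


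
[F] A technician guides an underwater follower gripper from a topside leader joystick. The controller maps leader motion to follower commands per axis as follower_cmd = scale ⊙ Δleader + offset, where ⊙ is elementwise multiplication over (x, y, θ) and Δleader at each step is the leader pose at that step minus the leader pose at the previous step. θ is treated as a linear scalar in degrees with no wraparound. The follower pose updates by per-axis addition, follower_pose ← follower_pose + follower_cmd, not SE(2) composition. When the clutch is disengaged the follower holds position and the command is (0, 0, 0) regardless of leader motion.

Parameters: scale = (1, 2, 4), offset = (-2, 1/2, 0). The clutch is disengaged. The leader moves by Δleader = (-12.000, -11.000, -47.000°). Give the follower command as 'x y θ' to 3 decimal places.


0.000 0.000 0.000

clutch disengaged → follower holds; cmd = (0, 0, 0)


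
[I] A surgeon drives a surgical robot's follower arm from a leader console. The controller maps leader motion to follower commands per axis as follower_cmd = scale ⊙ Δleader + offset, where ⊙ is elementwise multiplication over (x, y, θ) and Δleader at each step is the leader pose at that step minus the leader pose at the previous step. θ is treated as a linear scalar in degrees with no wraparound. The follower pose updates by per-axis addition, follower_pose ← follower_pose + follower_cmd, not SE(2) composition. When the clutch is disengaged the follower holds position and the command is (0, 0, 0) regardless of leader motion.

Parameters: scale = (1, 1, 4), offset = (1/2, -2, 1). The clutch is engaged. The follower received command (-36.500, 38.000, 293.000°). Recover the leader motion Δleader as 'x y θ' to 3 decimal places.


-37.000 40.000 73.000

axis x: (-36.500 − 1/2) / (1) = -37.000
axis y: (38.000 − -2) / (1) = 40.000
axis θ: (293.000 − 1) / (4) = 73.000


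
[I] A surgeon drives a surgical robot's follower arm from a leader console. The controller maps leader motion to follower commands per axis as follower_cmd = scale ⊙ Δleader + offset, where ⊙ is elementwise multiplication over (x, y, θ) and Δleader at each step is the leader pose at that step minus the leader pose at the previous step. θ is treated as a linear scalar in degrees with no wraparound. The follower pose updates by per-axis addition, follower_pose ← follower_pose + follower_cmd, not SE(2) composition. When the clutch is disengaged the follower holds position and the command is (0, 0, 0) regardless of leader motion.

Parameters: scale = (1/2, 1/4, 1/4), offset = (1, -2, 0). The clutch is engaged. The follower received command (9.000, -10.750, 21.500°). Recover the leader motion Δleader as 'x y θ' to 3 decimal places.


axis x: (9.000 − 1) / (1/2) = 16.000
axis y: (-10.750 − -2) / (1/4) = -35.000
axis θ: (21.500 − 0) / (1/4) = 86.000

16.000 -35.000 86.000


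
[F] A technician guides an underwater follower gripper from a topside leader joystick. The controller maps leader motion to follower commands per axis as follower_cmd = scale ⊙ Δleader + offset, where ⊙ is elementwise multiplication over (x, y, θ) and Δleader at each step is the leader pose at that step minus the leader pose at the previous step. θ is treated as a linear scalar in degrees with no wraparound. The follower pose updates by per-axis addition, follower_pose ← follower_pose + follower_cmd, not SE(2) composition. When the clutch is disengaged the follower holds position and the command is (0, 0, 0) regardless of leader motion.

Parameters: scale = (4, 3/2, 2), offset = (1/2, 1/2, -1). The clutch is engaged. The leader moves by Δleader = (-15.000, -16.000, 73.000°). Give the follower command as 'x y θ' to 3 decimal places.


-59.500 -23.500 145.000

axis x: 4·-15.000 + 1/2 = -59.500
axis y: 3/2·-16.000 + 1/2 = -23.500
axis θ: 2·73.000 + -1 = 145.000


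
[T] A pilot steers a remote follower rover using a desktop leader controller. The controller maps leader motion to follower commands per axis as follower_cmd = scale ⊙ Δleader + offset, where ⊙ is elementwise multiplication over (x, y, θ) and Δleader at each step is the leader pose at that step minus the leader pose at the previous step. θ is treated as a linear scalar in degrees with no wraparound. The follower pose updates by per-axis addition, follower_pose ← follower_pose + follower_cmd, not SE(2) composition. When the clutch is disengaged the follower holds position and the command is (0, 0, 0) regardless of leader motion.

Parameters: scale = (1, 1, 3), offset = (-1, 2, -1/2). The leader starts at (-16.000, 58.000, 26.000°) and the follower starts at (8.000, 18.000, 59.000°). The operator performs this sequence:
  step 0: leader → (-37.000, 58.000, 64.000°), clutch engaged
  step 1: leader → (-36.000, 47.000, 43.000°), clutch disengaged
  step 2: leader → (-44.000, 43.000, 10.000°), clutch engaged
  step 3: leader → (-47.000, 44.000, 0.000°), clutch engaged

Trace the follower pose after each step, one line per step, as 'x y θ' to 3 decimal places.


step 0: Δleader=(-21.000, 0.000, 38.000°), engaged; cmd=(-22.000, 2.000, 113.500°) → follower=(-14.000, 20.000, 172.500°)
step 1: Δleader=(1.000, -11.000, -21.000°), disengaged; cmd=(0,0,0) → follower holds at (-14.000, 20.000, 172.500°)
step 2: Δleader=(-8.000, -4.000, -33.000°), engaged; cmd=(-9.000, -2.000, -99.500°) → follower=(-23.000, 18.000, 73.000°)
step 3: Δleader=(-3.000, 1.000, -10.000°), engaged; cmd=(-4.000, 3.000, -30.500°) → follower=(-27.000, 21.000, 42.500°)

-14.000 20.000 172.500
-14.000 20.000 172.500
-23.000 18.000 73.000
-27.000 21.000 42.500


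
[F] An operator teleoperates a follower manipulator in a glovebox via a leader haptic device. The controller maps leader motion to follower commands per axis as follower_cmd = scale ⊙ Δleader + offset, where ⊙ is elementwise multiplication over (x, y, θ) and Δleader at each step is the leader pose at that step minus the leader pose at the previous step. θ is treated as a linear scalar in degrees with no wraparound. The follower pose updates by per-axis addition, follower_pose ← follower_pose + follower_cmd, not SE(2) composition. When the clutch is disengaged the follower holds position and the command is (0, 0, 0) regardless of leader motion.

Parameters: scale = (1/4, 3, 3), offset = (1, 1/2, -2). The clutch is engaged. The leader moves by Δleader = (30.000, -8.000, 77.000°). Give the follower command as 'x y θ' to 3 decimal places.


8.500 -23.500 229.000

axis x: 1/4·30.000 + 1 = 8.500
axis y: 3·-8.000 + 1/2 = -23.500
axis θ: 3·77.000 + -2 = 229.000


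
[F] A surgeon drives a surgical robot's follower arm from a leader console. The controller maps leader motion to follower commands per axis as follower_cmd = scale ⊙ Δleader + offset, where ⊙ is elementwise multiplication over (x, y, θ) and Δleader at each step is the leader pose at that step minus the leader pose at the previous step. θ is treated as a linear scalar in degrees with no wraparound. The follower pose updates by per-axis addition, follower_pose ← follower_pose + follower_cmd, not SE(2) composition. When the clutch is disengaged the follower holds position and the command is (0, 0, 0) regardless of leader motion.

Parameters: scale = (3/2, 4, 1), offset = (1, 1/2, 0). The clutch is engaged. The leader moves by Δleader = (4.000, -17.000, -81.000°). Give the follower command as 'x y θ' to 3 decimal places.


7.000 -67.500 -81.000

axis x: 3/2·4.000 + 1 = 7.000
axis y: 4·-17.000 + 1/2 = -67.500
axis θ: 1·-81.000 + 0 = -81.000


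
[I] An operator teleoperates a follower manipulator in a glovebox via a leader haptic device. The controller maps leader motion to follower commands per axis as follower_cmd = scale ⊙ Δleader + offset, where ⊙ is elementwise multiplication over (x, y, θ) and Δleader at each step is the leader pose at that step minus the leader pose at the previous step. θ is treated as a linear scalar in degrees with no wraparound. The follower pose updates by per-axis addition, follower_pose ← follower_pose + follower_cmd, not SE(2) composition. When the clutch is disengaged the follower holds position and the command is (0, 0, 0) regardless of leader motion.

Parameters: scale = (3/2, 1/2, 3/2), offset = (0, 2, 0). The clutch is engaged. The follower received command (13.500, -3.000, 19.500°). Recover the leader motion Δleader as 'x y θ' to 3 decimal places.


9.000 -10.000 13.000

axis x: (13.500 − 0) / (3/2) = 9.000
axis y: (-3.000 − 2) / (1/2) = -10.000
axis θ: (19.500 − 0) / (3/2) = 13.000


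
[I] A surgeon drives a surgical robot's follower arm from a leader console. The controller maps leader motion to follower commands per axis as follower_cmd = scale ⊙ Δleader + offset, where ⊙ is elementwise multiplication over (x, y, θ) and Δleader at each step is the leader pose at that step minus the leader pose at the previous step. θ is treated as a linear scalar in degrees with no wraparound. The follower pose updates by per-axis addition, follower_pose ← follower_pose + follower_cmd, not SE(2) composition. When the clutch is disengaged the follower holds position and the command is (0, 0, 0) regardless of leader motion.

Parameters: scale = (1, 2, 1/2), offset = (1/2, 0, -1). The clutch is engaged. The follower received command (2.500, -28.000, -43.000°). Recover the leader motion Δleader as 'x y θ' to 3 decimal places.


axis x: (2.500 − 1/2) / (1) = 2.000
axis y: (-28.000 − 0) / (2) = -14.000
axis θ: (-43.000 − -1) / (1/2) = -84.000

2.000 -14.000 -84.000


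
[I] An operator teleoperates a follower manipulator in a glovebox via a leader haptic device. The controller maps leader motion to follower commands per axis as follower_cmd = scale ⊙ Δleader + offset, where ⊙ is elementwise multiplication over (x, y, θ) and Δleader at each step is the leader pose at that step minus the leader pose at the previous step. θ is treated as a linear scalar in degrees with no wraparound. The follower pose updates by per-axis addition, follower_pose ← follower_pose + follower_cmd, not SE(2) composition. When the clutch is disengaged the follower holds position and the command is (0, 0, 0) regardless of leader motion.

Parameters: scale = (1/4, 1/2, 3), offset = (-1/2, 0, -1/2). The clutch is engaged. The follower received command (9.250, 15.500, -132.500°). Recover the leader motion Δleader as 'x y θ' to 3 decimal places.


39.000 31.000 -44.000

axis x: (9.250 − -1/2) / (1/4) = 39.000
axis y: (15.500 − 0) / (1/2) = 31.000
axis θ: (-132.500 − -1/2) / (3) = -44.000


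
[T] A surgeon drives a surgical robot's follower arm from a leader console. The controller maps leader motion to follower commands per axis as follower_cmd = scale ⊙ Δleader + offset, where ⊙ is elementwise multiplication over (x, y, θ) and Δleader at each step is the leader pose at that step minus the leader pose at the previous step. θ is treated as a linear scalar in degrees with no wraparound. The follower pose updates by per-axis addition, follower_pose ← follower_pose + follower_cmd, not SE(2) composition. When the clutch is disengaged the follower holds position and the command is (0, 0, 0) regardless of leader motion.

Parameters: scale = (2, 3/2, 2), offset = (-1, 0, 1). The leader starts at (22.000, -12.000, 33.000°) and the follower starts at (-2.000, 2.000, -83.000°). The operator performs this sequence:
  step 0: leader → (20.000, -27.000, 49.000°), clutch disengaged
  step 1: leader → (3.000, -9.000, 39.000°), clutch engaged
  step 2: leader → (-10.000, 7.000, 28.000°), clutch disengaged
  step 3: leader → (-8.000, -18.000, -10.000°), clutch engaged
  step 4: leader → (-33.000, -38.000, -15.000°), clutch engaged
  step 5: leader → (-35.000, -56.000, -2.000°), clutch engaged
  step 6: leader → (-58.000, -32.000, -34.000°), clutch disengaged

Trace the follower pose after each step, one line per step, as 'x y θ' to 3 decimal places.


-2.000 2.000 -83.000
-37.000 29.000 -102.000
-37.000 29.000 -102.000
-34.000 -8.500 -177.000
-85.000 -38.500 -186.000
-90.000 -65.500 -159.000
-90.000 -65.500 -159.000

step 0: Δleader=(-2.000, -15.000, 16.000°), disengaged; cmd=(0,0,0) → follower holds at (-2.000, 2.000, -83.000°)
step 1: Δleader=(-17.000, 18.000, -10.000°), engaged; cmd=(-35.000, 27.000, -19.000°) → follower=(-37.000, 29.000, -102.000°)
step 2: Δleader=(-13.000, 16.000, -11.000°), disengaged; cmd=(0,0,0) → follower holds at (-37.000, 29.000, -102.000°)
step 3: Δleader=(2.000, -25.000, -38.000°), engaged; cmd=(3.000, -37.500, -75.000°) → follower=(-34.000, -8.500, -177.000°)
step 4: Δleader=(-25.000, -20.000, -5.000°), engaged; cmd=(-51.000, -30.000, -9.000°) → follower=(-85.000, -38.500, -186.000°)
step 5: Δleader=(-2.000, -18.000, 13.000°), engaged; cmd=(-5.000, -27.000, 27.000°) → follower=(-90.000, -65.500, -159.000°)
step 6: Δleader=(-23.000, 24.000, -32.000°), disengaged; cmd=(0,0,0) → follower holds at (-90.000, -65.500, -159.000°)


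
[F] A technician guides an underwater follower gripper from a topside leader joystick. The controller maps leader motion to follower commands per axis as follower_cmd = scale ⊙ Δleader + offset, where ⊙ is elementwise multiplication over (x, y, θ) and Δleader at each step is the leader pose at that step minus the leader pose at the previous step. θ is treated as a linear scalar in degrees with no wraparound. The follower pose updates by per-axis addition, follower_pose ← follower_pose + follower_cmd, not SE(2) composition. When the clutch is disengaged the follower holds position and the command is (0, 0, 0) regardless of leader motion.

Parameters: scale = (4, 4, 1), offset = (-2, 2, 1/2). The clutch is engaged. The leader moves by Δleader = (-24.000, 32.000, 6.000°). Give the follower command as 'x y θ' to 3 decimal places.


-98.000 130.000 6.500

axis x: 4·-24.000 + -2 = -98.000
axis y: 4·32.000 + 2 = 130.000
axis θ: 1·6.000 + 1/2 = 6.500


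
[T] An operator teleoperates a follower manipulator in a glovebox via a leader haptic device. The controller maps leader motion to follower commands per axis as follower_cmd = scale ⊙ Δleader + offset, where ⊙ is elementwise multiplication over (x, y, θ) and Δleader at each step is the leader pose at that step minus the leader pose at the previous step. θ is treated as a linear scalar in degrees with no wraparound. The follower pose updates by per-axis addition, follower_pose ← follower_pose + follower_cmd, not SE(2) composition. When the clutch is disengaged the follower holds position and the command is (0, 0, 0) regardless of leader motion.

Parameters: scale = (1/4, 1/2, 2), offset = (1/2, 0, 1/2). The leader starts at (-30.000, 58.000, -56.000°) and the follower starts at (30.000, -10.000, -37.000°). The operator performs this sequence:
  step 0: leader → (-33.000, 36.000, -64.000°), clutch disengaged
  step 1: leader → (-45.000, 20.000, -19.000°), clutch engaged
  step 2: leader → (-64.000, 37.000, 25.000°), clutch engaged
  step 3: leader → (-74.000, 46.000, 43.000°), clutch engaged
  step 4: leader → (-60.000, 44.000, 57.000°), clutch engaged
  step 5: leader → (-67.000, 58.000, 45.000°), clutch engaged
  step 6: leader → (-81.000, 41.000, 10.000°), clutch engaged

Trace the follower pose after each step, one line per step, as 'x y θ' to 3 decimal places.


30.000 -10.000 -37.000
27.500 -18.000 53.500
23.250 -9.500 142.000
21.250 -5.000 178.500
25.250 -6.000 207.000
24.000 1.000 183.500
21.000 -7.500 114.000

step 0: Δleader=(-3.000, -22.000, -8.000°), disengaged; cmd=(0,0,0) → follower holds at (30.000, -10.000, -37.000°)
step 1: Δleader=(-12.000, -16.000, 45.000°), engaged; cmd=(-2.500, -8.000, 90.500°) → follower=(27.500, -18.000, 53.500°)
step 2: Δleader=(-19.000, 17.000, 44.000°), engaged; cmd=(-4.250, 8.500, 88.500°) → follower=(23.250, -9.500, 142.000°)
step 3: Δleader=(-10.000, 9.000, 18.000°), engaged; cmd=(-2.000, 4.500, 36.500°) → follower=(21.250, -5.000, 178.500°)
step 4: Δleader=(14.000, -2.000, 14.000°), engaged; cmd=(4.000, -1.000, 28.500°) → follower=(25.250, -6.000, 207.000°)
step 5: Δleader=(-7.000, 14.000, -12.000°), engaged; cmd=(-1.250, 7.000, -23.500°) → follower=(24.000, 1.000, 183.500°)
step 6: Δleader=(-14.000, -17.000, -35.000°), engaged; cmd=(-3.000, -8.500, -69.500°) → follower=(21.000, -7.500, 114.000°)


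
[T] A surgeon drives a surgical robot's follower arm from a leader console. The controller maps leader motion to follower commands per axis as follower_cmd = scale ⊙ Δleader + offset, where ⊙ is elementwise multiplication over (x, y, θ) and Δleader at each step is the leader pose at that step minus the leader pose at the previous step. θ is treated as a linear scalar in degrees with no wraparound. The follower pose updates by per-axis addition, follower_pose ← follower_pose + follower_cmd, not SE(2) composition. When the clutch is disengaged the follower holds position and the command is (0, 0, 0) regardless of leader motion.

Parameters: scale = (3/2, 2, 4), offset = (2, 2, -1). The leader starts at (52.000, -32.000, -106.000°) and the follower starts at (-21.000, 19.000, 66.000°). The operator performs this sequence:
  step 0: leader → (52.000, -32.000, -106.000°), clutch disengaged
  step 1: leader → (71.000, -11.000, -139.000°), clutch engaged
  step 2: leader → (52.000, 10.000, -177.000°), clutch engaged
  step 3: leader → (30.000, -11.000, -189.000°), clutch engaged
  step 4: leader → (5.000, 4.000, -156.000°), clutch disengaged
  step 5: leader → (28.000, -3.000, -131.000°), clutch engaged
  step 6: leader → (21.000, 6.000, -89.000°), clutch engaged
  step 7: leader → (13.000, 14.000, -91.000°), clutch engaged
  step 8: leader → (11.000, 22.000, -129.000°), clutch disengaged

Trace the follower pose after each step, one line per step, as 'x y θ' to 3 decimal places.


-21.000 19.000 66.000
9.500 63.000 -67.000
-17.000 107.000 -220.000
-48.000 67.000 -269.000
-48.000 67.000 -269.000
-11.500 55.000 -170.000
-20.000 75.000 -3.000
-30.000 93.000 -12.000
-30.000 93.000 -12.000

step 0: Δleader=(0.000, 0.000, 0.000°), disengaged; cmd=(0,0,0) → follower holds at (-21.000, 19.000, 66.000°)
step 1: Δleader=(19.000, 21.000, -33.000°), engaged; cmd=(30.500, 44.000, -133.000°) → follower=(9.500, 63.000, -67.000°)
step 2: Δleader=(-19.000, 21.000, -38.000°), engaged; cmd=(-26.500, 44.000, -153.000°) → follower=(-17.000, 107.000, -220.000°)
step 3: Δleader=(-22.000, -21.000, -12.000°), engaged; cmd=(-31.000, -40.000, -49.000°) → follower=(-48.000, 67.000, -269.000°)
step 4: Δleader=(-25.000, 15.000, 33.000°), disengaged; cmd=(0,0,0) → follower holds at (-48.000, 67.000, -269.000°)
step 5: Δleader=(23.000, -7.000, 25.000°), engaged; cmd=(36.500, -12.000, 99.000°) → follower=(-11.500, 55.000, -170.000°)
step 6: Δleader=(-7.000, 9.000, 42.000°), engaged; cmd=(-8.500, 20.000, 167.000°) → follower=(-20.000, 75.000, -3.000°)
step 7: Δleader=(-8.000, 8.000, -2.000°), engaged; cmd=(-10.000, 18.000, -9.000°) → follower=(-30.000, 93.000, -12.000°)
step 8: Δleader=(-2.000, 8.000, -38.000°), disengaged; cmd=(0,0,0) → follower holds at (-30.000, 93.000, -12.000°)


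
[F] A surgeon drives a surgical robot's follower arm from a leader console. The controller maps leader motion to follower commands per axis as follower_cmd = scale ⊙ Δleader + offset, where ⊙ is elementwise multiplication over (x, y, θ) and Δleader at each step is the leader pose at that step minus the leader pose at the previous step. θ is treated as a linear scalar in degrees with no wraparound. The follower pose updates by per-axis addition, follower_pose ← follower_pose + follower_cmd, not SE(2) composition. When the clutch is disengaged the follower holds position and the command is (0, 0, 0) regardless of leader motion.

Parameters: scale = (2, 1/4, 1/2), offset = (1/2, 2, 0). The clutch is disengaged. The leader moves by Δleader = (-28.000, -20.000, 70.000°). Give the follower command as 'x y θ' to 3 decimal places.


clutch disengaged → follower holds; cmd = (0, 0, 0)

0.000 0.000 0.000


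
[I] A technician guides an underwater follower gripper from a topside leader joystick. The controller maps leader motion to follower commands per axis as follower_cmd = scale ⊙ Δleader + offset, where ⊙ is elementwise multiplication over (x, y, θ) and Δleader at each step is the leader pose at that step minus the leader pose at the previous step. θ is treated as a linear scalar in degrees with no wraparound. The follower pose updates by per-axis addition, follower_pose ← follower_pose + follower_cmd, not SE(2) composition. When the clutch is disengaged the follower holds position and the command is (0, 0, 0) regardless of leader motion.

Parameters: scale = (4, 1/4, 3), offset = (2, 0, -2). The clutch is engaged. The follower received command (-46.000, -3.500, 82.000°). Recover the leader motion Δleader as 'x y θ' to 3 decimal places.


-12.000 -14.000 28.000

axis x: (-46.000 − 2) / (4) = -12.000
axis y: (-3.500 − 0) / (1/4) = -14.000
axis θ: (82.000 − -2) / (3) = 28.000


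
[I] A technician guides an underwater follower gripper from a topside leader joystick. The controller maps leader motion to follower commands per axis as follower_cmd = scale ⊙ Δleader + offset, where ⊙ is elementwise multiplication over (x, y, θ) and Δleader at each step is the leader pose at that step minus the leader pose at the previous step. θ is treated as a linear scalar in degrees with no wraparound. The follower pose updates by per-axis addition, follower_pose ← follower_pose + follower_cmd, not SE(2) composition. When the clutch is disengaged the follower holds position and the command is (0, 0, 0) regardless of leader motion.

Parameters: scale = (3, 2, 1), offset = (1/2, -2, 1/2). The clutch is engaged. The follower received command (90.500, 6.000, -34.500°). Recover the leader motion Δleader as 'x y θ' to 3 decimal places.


30.000 4.000 -35.000

axis x: (90.500 − 1/2) / (3) = 30.000
axis y: (6.000 − -2) / (2) = 4.000
axis θ: (-34.500 − 1/2) / (1) = -35.000


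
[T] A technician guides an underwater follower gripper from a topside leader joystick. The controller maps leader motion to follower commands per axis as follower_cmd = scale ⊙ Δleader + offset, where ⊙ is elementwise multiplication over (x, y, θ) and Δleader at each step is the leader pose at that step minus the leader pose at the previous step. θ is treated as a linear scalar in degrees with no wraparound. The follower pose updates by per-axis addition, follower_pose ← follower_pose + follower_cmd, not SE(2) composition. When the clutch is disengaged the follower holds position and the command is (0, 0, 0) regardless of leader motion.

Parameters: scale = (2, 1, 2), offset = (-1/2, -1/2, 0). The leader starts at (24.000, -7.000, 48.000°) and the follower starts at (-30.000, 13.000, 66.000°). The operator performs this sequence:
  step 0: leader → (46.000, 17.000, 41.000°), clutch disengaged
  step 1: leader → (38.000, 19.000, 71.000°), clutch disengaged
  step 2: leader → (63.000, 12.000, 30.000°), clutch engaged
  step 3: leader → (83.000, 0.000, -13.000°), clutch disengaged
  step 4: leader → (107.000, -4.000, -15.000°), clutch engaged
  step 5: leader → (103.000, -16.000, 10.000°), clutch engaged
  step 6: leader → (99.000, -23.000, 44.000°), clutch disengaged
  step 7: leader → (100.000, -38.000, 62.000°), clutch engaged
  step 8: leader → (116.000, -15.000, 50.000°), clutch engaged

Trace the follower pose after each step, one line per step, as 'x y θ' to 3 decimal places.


step 0: Δleader=(22.000, 24.000, -7.000°), disengaged; cmd=(0,0,0) → follower holds at (-30.000, 13.000, 66.000°)
step 1: Δleader=(-8.000, 2.000, 30.000°), disengaged; cmd=(0,0,0) → follower holds at (-30.000, 13.000, 66.000°)
step 2: Δleader=(25.000, -7.000, -41.000°), engaged; cmd=(49.500, -7.500, -82.000°) → follower=(19.500, 5.500, -16.000°)
step 3: Δleader=(20.000, -12.000, -43.000°), disengaged; cmd=(0,0,0) → follower holds at (19.500, 5.500, -16.000°)
step 4: Δleader=(24.000, -4.000, -2.000°), engaged; cmd=(47.500, -4.500, -4.000°) → follower=(67.000, 1.000, -20.000°)
step 5: Δleader=(-4.000, -12.000, 25.000°), engaged; cmd=(-8.500, -12.500, 50.000°) → follower=(58.500, -11.500, 30.000°)
step 6: Δleader=(-4.000, -7.000, 34.000°), disengaged; cmd=(0,0,0) → follower holds at (58.500, -11.500, 30.000°)
step 7: Δleader=(1.000, -15.000, 18.000°), engaged; cmd=(1.500, -15.500, 36.000°) → follower=(60.000, -27.000, 66.000°)
step 8: Δleader=(16.000, 23.000, -12.000°), engaged; cmd=(31.500, 22.500, -24.000°) → follower=(91.500, -4.500, 42.000°)

-30.000 13.000 66.000
-30.000 13.000 66.000
19.500 5.500 -16.000
19.500 5.500 -16.000
67.000 1.000 -20.000
58.500 -11.500 30.000
58.500 -11.500 30.000
60.000 -27.000 66.000
91.500 -4.500 42.000


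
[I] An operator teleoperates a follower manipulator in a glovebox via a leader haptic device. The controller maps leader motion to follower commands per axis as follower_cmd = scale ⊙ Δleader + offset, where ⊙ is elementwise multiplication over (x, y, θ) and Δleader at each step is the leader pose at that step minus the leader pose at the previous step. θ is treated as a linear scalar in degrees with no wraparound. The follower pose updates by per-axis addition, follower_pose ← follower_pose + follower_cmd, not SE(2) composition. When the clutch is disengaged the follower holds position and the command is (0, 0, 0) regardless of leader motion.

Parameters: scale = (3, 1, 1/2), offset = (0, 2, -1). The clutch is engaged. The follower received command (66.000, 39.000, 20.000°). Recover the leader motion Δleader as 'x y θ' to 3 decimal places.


axis x: (66.000 − 0) / (3) = 22.000
axis y: (39.000 − 2) / (1) = 37.000
axis θ: (20.000 − -1) / (1/2) = 42.000

22.000 37.000 42.000


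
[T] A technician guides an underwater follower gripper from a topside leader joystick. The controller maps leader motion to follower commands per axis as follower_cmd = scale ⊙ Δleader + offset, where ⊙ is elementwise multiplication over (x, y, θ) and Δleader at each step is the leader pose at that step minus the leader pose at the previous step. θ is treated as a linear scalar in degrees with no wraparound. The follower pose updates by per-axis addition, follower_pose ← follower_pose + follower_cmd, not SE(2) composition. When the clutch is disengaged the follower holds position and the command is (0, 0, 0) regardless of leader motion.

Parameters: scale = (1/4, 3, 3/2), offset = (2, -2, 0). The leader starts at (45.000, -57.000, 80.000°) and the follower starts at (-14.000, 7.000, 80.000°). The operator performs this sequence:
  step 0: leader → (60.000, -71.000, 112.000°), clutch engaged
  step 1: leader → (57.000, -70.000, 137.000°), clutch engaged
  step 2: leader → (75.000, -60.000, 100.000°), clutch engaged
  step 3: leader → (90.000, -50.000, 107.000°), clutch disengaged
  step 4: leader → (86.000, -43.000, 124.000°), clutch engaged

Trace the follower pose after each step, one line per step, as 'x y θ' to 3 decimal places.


step 0: Δleader=(15.000, -14.000, 32.000°), engaged; cmd=(5.750, -44.000, 48.000°) → follower=(-8.250, -37.000, 128.000°)
step 1: Δleader=(-3.000, 1.000, 25.000°), engaged; cmd=(1.250, 1.000, 37.500°) → follower=(-7.000, -36.000, 165.500°)
step 2: Δleader=(18.000, 10.000, -37.000°), engaged; cmd=(6.500, 28.000, -55.500°) → follower=(-0.500, -8.000, 110.000°)
step 3: Δleader=(15.000, 10.000, 7.000°), disengaged; cmd=(0,0,0) → follower holds at (-0.500, -8.000, 110.000°)
step 4: Δleader=(-4.000, 7.000, 17.000°), engaged; cmd=(1.000, 19.000, 25.500°) → follower=(0.500, 11.000, 135.500°)

-8.250 -37.000 128.000
-7.000 -36.000 165.500
-0.500 -8.000 110.000
-0.500 -8.000 110.000
0.500 11.000 135.500


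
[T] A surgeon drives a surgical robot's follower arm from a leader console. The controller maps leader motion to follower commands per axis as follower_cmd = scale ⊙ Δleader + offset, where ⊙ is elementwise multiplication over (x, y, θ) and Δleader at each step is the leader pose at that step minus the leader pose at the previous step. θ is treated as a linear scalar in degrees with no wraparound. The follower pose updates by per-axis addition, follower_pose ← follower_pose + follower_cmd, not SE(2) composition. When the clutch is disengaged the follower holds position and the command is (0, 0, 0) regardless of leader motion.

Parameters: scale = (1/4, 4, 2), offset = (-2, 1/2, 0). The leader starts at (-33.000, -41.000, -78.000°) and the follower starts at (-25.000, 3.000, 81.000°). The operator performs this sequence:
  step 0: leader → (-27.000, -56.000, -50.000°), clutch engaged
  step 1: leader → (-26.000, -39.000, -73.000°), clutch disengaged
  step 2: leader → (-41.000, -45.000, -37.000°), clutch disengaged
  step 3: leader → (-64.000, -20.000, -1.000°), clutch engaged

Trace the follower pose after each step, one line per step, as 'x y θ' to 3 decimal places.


-25.500 -56.500 137.000
-25.500 -56.500 137.000
-25.500 -56.500 137.000
-33.250 44.000 209.000

step 0: Δleader=(6.000, -15.000, 28.000°), engaged; cmd=(-0.500, -59.500, 56.000°) → follower=(-25.500, -56.500, 137.000°)
step 1: Δleader=(1.000, 17.000, -23.000°), disengaged; cmd=(0,0,0) → follower holds at (-25.500, -56.500, 137.000°)
step 2: Δleader=(-15.000, -6.000, 36.000°), disengaged; cmd=(0,0,0) → follower holds at (-25.500, -56.500, 137.000°)
step 3: Δleader=(-23.000, 25.000, 36.000°), engaged; cmd=(-7.750, 100.500, 72.000°) → follower=(-33.250, 44.000, 209.000°)


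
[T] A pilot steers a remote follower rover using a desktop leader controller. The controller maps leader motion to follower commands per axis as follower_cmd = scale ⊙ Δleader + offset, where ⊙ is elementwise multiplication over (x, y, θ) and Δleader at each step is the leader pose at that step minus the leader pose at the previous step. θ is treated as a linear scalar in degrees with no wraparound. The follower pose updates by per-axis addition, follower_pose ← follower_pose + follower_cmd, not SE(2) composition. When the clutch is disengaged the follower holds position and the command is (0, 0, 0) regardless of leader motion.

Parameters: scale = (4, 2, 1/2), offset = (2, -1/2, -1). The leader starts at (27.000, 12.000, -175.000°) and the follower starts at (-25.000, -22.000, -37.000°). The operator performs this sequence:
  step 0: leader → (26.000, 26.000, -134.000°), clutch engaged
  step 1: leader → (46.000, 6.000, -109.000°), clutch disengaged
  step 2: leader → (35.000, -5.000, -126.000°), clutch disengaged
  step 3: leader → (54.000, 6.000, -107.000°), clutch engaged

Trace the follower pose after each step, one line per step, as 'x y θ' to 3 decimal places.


step 0: Δleader=(-1.000, 14.000, 41.000°), engaged; cmd=(-2.000, 27.500, 19.500°) → follower=(-27.000, 5.500, -17.500°)
step 1: Δleader=(20.000, -20.000, 25.000°), disengaged; cmd=(0,0,0) → follower holds at (-27.000, 5.500, -17.500°)
step 2: Δleader=(-11.000, -11.000, -17.000°), disengaged; cmd=(0,0,0) → follower holds at (-27.000, 5.500, -17.500°)
step 3: Δleader=(19.000, 11.000, 19.000°), engaged; cmd=(78.000, 21.500, 8.500°) → follower=(51.000, 27.000, -9.000°)

-27.000 5.500 -17.500
-27.000 5.500 -17.500
-27.000 5.500 -17.500
51.000 27.000 -9.000


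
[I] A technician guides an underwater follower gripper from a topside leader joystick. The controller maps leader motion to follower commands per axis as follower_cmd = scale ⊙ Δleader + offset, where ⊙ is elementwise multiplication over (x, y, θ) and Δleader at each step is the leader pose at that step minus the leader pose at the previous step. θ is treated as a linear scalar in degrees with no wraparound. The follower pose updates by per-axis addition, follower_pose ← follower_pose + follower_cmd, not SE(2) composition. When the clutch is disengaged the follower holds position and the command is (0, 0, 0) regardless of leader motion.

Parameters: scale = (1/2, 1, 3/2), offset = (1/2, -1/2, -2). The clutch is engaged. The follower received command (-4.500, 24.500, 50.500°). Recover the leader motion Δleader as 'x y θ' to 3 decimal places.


-10.000 25.000 35.000

axis x: (-4.500 − 1/2) / (1/2) = -10.000
axis y: (24.500 − -1/2) / (1) = 25.000
axis θ: (50.500 − -2) / (3/2) = 35.000


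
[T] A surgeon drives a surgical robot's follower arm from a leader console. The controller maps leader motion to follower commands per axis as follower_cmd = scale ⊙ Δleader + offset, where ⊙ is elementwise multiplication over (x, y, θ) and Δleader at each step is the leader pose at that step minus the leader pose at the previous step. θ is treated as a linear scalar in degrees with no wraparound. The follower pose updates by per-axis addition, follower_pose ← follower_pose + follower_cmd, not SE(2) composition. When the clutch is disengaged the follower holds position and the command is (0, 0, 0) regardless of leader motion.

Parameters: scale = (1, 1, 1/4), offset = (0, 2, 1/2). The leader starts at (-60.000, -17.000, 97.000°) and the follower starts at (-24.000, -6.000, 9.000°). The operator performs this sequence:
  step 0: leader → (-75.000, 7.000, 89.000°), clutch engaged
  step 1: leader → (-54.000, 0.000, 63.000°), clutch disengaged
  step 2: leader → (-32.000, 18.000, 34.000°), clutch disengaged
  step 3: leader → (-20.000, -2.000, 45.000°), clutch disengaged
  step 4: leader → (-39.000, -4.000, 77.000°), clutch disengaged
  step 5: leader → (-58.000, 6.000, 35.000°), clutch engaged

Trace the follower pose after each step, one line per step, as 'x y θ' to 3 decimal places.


-39.000 20.000 7.500
-39.000 20.000 7.500
-39.000 20.000 7.500
-39.000 20.000 7.500
-39.000 20.000 7.500
-58.000 32.000 -2.500

step 0: Δleader=(-15.000, 24.000, -8.000°), engaged; cmd=(-15.000, 26.000, -1.500°) → follower=(-39.000, 20.000, 7.500°)
step 1: Δleader=(21.000, -7.000, -26.000°), disengaged; cmd=(0,0,0) → follower holds at (-39.000, 20.000, 7.500°)
step 2: Δleader=(22.000, 18.000, -29.000°), disengaged; cmd=(0,0,0) → follower holds at (-39.000, 20.000, 7.500°)
step 3: Δleader=(12.000, -20.000, 11.000°), disengaged; cmd=(0,0,0) → follower holds at (-39.000, 20.000, 7.500°)
step 4: Δleader=(-19.000, -2.000, 32.000°), disengaged; cmd=(0,0,0) → follower holds at (-39.000, 20.000, 7.500°)
step 5: Δleader=(-19.000, 10.000, -42.000°), engaged; cmd=(-19.000, 12.000, -10.000°) → follower=(-58.000, 32.000, -2.500°)


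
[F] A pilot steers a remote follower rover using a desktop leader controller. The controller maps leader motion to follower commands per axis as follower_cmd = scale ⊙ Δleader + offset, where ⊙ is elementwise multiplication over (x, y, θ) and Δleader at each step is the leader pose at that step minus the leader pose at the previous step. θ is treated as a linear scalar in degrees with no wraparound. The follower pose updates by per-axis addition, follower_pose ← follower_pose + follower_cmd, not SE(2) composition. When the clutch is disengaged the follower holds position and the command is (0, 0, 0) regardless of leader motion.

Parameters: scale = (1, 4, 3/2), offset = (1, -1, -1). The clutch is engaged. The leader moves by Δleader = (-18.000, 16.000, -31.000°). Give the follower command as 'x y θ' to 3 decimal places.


axis x: 1·-18.000 + 1 = -17.000
axis y: 4·16.000 + -1 = 63.000
axis θ: 3/2·-31.000 + -1 = -47.500

-17.000 63.000 -47.500
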